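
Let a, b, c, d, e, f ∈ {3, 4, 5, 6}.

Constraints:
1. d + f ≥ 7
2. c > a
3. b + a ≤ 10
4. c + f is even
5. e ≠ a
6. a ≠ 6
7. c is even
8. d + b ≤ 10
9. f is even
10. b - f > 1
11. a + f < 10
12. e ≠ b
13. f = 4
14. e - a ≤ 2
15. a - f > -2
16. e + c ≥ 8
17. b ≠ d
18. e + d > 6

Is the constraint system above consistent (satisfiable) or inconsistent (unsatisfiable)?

The assignment a = 3, b = 6, c = 4, d = 3, e = 5, f = 4 works:
  constraint 1 holds since d + f = 7.
  constraint 3 holds since b + a = 9.
The rest check out directly.

Satisfiable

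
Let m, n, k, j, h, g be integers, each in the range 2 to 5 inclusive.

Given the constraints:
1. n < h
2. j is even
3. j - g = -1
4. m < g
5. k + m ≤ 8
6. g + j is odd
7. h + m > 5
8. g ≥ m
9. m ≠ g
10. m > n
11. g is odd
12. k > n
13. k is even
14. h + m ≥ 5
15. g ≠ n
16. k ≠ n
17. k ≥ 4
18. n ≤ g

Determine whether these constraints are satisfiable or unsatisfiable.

Satisfiable

Setting (m, n, k, j, h, g) = (3, 2, 4, 4, 5, 5) satisfies everything: constraint 3: j - g = -1; constraint 5: k + m = 7; constraint 7: h + m = 8, and the others follow.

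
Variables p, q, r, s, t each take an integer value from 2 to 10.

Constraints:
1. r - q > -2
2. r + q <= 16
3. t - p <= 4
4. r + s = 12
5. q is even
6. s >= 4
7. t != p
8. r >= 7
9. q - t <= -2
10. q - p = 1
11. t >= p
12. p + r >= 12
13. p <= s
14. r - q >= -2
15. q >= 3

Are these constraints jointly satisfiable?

One satisfying assignment is p = 5, q = 6, r = 7, s = 5, t = 9.
For the less obvious constraints — constraint 1: r - q = 1; constraint 2: r + q = 13 — and the others hold by inspection.

Satisfiable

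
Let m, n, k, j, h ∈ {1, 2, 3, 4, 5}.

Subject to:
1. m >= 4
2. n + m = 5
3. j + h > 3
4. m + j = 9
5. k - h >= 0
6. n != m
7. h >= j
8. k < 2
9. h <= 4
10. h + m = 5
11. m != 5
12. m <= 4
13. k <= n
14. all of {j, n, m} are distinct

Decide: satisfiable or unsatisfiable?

Unsatisfiable

From constraint 12: m ≤ 4. From constraints 7 and 9: j ≤ h ≤ 4. Hence m + j ≤ 8. But constraint 4 requires m + j = 9, and 9 > 8. Contradiction.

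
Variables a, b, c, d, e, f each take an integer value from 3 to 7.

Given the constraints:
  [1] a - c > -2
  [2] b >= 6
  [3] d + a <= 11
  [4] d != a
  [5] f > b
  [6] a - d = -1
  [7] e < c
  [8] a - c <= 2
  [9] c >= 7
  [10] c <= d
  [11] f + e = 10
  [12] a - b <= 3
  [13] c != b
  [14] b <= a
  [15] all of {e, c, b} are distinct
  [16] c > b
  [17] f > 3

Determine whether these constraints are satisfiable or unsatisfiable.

Unsatisfiable

From constraints 9 and 10: d ≥ c ≥ 7. From constraints 2 and 14: a ≥ b ≥ 6. Hence d + a ≥ 13. But constraint 3 requires d + a ≤ 11, and 11 < 13. Contradiction.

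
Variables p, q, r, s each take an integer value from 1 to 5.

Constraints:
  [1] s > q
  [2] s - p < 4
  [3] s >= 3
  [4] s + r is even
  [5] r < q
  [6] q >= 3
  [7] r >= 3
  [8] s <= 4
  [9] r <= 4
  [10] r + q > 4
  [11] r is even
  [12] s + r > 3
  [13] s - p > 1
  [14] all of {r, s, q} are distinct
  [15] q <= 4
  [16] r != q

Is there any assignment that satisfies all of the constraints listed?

Constraints 3, 6, 7, 8, 9, and 15 confine each of r, s, q to the 2 values {3, 4}.
Constraint 14 requires all 3 of them to be distinct, but only 2 values are available — impossible by the pigeonhole principle.

Unsatisfiable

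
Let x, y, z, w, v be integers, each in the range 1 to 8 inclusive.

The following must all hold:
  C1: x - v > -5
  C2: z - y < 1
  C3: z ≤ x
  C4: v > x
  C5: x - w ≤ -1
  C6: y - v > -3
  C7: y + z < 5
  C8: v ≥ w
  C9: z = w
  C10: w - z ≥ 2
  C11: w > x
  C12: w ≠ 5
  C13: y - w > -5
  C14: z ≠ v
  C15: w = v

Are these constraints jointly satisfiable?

From constraints 9 and 15, z = w = v, so z = v. But constraint 14 says z ≠ v. Contradiction.

Unsatisfiable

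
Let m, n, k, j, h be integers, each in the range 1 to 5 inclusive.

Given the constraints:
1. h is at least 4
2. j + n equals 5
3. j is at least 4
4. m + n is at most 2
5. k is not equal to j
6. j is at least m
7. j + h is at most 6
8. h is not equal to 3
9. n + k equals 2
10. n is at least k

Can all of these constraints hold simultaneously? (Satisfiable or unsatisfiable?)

Unsatisfiable

From constraint 3: j ≥ 4. From constraint 1: h ≥ 4. Hence j + h ≥ 8. But constraint 7 requires j + h ≤ 6, and 6 < 8. Contradiction.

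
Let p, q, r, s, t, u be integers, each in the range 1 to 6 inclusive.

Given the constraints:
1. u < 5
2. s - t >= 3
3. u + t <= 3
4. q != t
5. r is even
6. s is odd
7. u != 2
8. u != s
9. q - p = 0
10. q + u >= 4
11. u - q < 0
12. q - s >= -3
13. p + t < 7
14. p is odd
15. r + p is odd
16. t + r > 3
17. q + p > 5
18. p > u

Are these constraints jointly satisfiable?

Setting (p, q, r, s, t, u) = (3, 3, 4, 5, 2, 1) satisfies everything: constraint 2: s - t = 3; constraint 3: u + t = 3; constraint 9: q - p = 0, and the others follow.

Satisfiable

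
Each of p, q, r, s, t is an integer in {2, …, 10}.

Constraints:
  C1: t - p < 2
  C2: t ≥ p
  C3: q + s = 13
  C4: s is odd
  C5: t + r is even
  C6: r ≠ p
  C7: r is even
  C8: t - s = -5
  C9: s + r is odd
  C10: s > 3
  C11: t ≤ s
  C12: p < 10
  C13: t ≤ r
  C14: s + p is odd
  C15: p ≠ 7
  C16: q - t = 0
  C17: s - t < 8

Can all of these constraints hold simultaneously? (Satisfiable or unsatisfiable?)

The assignment p = 4, q = 4, r = 10, s = 9, t = 4 works:
  constraint 1 holds since t - p = 0.
  constraint 3 holds since q + s = 13.
  constraint 8 holds since t - s = -5.
The rest check out directly.

Satisfiable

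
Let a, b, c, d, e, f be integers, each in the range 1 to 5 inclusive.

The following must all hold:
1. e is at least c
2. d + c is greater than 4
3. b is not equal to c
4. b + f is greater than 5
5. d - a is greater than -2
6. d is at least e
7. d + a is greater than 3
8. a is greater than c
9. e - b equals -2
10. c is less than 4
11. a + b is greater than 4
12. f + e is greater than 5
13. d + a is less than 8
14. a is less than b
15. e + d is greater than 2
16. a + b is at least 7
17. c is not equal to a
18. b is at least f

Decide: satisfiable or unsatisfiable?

Satisfiable

Take a = 3, b = 4, c = 2, d = 3, e = 2, f = 4. Then constraint 2: d + c = 5; constraint 4: b + f = 8, and every other listed constraint is also met.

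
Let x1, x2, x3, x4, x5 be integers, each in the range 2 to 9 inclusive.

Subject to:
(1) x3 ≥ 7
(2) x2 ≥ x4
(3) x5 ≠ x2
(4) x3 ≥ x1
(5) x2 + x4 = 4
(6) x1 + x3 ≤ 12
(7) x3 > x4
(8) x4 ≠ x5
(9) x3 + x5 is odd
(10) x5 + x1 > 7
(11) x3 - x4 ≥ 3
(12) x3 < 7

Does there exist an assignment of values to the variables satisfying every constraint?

Unsatisfiable

From constraint 1: x3 ≥ 7. From constraint 12: x3 ≤ 6. But 6 < 7, so no value of x3 works.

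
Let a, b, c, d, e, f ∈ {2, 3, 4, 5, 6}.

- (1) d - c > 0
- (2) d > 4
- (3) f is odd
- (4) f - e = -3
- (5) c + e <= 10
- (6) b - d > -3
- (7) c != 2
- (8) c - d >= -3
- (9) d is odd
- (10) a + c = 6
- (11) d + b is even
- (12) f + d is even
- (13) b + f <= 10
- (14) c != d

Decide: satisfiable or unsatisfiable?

The assignment a = 3, b = 5, c = 3, d = 5, e = 6, f = 3 works:
  constraint 1 holds since d - c = 2.
  constraint 4 holds since f - e = -3.
  constraint 5 holds since c + e = 9.
The rest check out directly.

Satisfiable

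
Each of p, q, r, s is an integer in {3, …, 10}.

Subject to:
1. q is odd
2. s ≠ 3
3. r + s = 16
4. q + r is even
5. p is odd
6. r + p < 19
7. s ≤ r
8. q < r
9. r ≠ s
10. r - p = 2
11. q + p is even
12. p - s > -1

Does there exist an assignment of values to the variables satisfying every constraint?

One satisfying assignment is p = 7, q = 5, r = 9, s = 7.
For the less obvious constraints — constraint 3: r + s = 16; constraint 6: r + p = 16; constraint 10: r - p = 2 — and the others hold by inspection.

Satisfiable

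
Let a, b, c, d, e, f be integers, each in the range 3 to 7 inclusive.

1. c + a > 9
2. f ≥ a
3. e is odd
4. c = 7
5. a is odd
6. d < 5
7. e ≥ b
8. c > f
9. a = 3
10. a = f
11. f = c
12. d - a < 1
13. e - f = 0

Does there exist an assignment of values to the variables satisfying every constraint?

Unsatisfiable

Constraint 9 fixes a = 3 and constraint 4 fixes c = 7. Constraints 10 and 11 give a = f = c, so a = c. But 3 ≠ 7 — contradiction.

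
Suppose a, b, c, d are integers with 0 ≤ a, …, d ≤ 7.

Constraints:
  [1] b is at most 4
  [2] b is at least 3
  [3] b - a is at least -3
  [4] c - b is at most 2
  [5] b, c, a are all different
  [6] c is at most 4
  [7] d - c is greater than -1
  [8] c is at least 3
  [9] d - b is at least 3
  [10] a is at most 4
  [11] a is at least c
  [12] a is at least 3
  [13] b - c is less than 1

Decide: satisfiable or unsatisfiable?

Unsatisfiable

Constraints 1, 2, 6, 8, 10, and 12 confine each of b, c, a to the 2 values {3, 4}.
Constraint 5 requires all 3 of them to be distinct, but only 2 values are available — impossible by the pigeonhole principle.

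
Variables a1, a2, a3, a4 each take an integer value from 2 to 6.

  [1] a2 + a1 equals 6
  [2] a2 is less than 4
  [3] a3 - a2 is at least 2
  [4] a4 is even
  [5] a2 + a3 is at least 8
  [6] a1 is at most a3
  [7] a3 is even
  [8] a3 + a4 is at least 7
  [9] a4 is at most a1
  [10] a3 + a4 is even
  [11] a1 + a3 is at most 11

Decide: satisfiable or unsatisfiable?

Satisfiable

One satisfying assignment is a1 = 4, a2 = 2, a3 = 6, a4 = 2.
For the less obvious constraints — constraint 1: a2 + a1 = 6; constraint 3: a3 - a2 = 4 — and the others hold by inspection.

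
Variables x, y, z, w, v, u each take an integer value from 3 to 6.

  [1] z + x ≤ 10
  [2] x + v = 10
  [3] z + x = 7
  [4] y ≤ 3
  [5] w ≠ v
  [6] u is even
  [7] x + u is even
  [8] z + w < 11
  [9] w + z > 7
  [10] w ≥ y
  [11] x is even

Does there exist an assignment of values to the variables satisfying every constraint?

Take x = 4, y = 3, z = 3, w = 5, v = 6, u = 4. Then constraint 1: z + x = 7; constraint 2: x + v = 10, and every other listed constraint is also met.

Satisfiable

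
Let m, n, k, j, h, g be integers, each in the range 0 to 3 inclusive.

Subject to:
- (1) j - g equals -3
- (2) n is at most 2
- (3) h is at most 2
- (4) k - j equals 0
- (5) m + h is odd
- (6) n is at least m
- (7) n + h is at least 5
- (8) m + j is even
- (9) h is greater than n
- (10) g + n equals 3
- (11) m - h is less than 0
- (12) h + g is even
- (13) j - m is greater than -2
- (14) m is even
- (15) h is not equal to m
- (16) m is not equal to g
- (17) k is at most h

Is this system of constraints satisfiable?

From constraint 2: n ≤ 2. From constraint 3: h ≤ 2. Hence n + h ≤ 4. But constraint 7 requires n + h ≥ 5, and 5 > 4. Contradiction.

Unsatisfiable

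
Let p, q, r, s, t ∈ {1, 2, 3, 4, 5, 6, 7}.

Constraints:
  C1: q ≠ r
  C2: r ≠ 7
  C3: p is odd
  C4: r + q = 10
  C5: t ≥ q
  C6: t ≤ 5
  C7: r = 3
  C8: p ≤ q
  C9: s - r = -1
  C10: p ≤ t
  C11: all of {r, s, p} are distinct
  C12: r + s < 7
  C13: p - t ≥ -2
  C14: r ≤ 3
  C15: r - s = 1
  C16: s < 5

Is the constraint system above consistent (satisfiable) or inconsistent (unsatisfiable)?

From constraint 14: r ≤ 3. From constraints 5 and 6: q ≤ t ≤ 5. Hence r + q ≤ 8. But constraint 4 requires r + q = 10, and 10 > 8. Contradiction.

Unsatisfiable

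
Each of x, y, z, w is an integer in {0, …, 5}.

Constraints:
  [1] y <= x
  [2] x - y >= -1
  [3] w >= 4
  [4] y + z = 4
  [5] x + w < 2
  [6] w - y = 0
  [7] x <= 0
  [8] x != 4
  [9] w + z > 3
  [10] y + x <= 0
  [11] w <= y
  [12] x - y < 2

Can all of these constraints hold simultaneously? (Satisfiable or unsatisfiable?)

Unsatisfiable

From constraints 3 and 11: y ≥ w and w ≥ 4, so y ≥ 4. From constraints 1 and 7: y ≤ x and x ≤ 0, so y ≤ 0. But 0 < 4, so no value of y works.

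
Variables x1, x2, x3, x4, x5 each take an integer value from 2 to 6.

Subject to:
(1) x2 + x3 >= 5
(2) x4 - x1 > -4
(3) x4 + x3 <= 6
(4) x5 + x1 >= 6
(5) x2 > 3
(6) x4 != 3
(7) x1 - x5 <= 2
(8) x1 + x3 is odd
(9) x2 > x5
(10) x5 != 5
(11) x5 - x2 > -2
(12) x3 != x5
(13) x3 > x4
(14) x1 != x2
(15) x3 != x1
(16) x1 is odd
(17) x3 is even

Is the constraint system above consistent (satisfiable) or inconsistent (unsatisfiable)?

Satisfiable

Setting (x1, x2, x3, x4, x5) = (3, 4, 4, 2, 3) satisfies everything: constraint 1: x2 + x3 = 8; constraint 2: x4 - x1 = -1, and the others follow.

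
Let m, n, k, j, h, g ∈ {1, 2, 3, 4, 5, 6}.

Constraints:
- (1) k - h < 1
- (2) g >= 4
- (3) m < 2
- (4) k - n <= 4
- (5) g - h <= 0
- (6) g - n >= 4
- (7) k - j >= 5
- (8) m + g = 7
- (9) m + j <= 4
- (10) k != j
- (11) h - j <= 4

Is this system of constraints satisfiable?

Constraints 4, 5, 6, 7, and 11 give j − h ≥ -4, h − g ≥ 0, g − n ≥ 4, n − k ≥ -4, k − j ≥ 5.
Adding all 5 inequalities: the left sides telescope to 0, and the right sides sum to (-4) + 0 + 4 + (-4) + 5 = 1. So 0 ≥ 1, which is false.

Unsatisfiable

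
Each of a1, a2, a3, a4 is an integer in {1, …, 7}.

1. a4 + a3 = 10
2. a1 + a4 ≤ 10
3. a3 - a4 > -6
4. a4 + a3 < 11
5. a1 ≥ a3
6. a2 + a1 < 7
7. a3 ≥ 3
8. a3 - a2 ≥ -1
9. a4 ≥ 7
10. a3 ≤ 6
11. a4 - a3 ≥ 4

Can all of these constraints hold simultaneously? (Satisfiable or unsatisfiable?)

Satisfiable

Try a1 = 3, a2 = 1, a3 = 3, a4 = 7.
Check constraint 1: a4 + a3 = 10; constraint 2: a1 + a4 = 10. The remaining constraints are straightforward to verify.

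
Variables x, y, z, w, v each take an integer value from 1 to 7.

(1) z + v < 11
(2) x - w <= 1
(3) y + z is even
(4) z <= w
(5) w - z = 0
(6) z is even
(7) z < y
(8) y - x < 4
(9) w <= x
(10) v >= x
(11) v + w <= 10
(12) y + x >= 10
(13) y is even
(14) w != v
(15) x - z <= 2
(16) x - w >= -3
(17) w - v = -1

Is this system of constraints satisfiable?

Satisfiable

The assignment x = 4, y = 6, z = 4, w = 4, v = 5 works:
  constraint 1 holds since z + v = 9.
  constraint 2 holds since x - w = 0.
The rest check out directly.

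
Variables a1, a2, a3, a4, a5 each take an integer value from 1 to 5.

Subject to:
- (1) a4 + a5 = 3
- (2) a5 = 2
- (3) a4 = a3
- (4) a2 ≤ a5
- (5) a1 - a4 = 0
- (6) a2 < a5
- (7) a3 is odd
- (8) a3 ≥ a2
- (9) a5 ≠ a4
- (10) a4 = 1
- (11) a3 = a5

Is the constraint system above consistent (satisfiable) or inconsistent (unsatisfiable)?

Unsatisfiable

Constraint 10 fixes a4 = 1 and constraint 2 fixes a5 = 2. Constraints 3 and 11 give a4 = a3 = a5, so a4 = a5. But 1 ≠ 2 — contradiction.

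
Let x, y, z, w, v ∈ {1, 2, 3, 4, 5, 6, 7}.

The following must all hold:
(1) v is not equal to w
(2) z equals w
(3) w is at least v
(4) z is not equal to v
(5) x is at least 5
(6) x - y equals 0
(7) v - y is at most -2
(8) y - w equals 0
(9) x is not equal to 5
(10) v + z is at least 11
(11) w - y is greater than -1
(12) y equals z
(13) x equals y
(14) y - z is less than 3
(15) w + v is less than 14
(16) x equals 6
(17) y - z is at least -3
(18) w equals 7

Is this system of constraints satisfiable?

Constraint 16 fixes x = 6 and constraint 18 fixes w = 7. Constraints 2, 12, and 13 give x = y = z = w, so x = w. But 6 ≠ 7 — contradiction.

Unsatisfiable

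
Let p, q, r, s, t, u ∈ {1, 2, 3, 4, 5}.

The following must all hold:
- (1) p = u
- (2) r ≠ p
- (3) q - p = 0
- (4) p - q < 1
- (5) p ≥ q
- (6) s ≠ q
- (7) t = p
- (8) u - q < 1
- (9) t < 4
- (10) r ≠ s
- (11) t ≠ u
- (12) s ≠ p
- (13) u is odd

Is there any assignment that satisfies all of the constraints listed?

From constraints 1 and 7, t = p = u, so t = u. But constraint 11 says t ≠ u. Contradiction.

Unsatisfiable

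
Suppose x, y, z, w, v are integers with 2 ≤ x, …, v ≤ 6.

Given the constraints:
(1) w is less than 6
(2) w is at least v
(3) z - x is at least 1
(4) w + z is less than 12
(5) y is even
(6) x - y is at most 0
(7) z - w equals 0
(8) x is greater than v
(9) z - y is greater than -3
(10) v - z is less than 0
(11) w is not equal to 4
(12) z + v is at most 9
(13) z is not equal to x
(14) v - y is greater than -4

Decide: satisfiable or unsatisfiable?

Satisfiable

The assignment x = 4, y = 6, z = 5, w = 5, v = 3 works:
  constraint 3 holds since z - x = 1.
  constraint 4 holds since w + z = 10.
The rest check out directly.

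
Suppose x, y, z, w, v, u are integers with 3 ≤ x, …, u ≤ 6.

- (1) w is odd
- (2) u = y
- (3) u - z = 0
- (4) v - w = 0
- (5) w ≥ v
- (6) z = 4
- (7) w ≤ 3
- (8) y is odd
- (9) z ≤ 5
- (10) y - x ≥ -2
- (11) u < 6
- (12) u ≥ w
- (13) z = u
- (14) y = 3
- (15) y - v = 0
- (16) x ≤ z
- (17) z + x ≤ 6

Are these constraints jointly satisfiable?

Unsatisfiable

Constraint 6 fixes z = 4 and constraint 14 fixes y = 3. Constraints 2 and 13 give z = u = y, so z = y. But 4 ≠ 3 — contradiction.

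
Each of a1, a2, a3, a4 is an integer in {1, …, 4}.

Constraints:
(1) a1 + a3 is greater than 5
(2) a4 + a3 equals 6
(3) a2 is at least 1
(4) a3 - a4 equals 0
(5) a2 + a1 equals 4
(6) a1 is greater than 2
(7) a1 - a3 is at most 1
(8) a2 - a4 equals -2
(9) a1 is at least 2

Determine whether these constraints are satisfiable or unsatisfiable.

Satisfiable

Setting (a1, a2, a3, a4) = (3, 1, 3, 3) satisfies everything: constraint 1: a1 + a3 = 6; constraint 2: a4 + a3 = 6, and the others follow.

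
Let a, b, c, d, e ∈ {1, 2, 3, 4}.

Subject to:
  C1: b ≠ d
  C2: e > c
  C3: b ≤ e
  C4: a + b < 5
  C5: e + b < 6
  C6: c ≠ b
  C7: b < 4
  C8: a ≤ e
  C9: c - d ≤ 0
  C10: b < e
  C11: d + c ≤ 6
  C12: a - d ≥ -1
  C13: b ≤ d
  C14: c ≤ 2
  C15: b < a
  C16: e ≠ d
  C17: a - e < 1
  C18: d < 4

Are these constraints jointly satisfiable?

One satisfying assignment is a = 2, b = 1, c = 2, d = 2, e = 3.
For the less obvious constraints — constraint 4: a + b = 3; constraint 5: e + b = 4; constraint 9: c - d = 0 — and the others hold by inspection.

Satisfiable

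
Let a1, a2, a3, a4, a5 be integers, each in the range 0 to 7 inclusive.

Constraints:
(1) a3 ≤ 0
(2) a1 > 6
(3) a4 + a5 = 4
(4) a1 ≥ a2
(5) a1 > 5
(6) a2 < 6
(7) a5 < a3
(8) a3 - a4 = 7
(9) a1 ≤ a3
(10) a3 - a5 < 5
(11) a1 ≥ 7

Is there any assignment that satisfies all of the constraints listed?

From constraint 11: a1 ≥ 7. From constraints 1 and 9: a1 ≤ a3 and a3 ≤ 0, so a1 ≤ 0. But 0 < 7, so no value of a1 works.

Unsatisfiable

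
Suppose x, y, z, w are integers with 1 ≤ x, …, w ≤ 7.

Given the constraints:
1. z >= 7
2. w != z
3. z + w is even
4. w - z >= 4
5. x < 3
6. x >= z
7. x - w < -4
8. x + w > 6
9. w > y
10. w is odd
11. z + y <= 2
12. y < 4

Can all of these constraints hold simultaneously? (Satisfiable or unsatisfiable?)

Unsatisfiable

From constraints 1 and 6: x ≥ z and z ≥ 7, so x ≥ 7. From constraint 5: x ≤ 2. But 2 < 7, so no value of x works.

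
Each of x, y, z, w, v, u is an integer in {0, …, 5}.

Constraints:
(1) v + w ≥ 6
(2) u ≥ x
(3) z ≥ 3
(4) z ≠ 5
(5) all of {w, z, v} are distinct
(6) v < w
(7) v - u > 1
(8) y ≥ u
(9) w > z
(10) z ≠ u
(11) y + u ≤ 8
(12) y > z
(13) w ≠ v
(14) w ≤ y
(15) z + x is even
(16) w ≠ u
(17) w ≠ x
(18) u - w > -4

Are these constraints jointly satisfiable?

One satisfying assignment is x = 1, y = 5, z = 3, w = 5, v = 4, u = 2.
For the less obvious constraints — constraint 1: v + w = 9; constraint 7: v - u = 2; constraint 11: y + u = 7 — and the others hold by inspection.

Satisfiable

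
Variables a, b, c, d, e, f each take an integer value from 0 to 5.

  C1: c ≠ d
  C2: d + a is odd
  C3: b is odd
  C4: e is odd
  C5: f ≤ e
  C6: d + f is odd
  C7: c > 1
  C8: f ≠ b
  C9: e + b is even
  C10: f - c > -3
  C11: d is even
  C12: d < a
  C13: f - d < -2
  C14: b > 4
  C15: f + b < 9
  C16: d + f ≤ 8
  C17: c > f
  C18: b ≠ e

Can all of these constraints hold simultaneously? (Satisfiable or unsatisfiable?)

Satisfiable

One satisfying assignment is a = 5, b = 5, c = 3, d = 4, e = 3, f = 1.
For the less obvious constraints — constraint 10: f - c = -2; constraint 13: f - d = -3; constraint 15: f + b = 6 — and the others hold by inspection.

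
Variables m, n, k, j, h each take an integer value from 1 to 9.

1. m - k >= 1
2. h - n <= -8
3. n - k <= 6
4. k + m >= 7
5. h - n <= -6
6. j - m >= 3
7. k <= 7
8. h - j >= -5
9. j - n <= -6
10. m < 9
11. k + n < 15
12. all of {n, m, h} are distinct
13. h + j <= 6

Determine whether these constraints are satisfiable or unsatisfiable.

Unsatisfiable

Constraints 1, 2, 3, 6, and 8 give h − j ≥ -5, j − m ≥ 3, m − k ≥ 1, k − n ≥ -6, n − h ≥ 8.
Adding all 5 inequalities: the left sides telescope to 0, and the right sides sum to (-5) + 3 + 1 + (-6) + 8 = 1. So 0 ≥ 1, which is false.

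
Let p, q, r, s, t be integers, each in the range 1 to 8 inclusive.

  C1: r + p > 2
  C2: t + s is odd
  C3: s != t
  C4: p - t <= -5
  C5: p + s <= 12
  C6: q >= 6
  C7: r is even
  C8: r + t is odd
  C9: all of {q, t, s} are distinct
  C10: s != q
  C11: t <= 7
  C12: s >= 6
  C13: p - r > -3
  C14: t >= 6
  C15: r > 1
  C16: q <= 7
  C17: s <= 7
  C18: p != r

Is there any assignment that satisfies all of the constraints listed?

Unsatisfiable

Constraints 6, 11, 12, 14, 16, and 17 confine each of q, t, s to the 2 values {6, 7}.
Constraint 9 requires all 3 of them to be distinct, but only 2 values are available — impossible by the pigeonhole principle.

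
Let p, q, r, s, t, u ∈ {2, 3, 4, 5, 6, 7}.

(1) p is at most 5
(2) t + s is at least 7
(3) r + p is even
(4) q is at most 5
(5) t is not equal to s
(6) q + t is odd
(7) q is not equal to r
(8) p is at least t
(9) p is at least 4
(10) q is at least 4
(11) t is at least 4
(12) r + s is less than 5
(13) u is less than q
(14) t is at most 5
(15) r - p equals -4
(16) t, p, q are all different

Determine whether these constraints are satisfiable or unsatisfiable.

Constraints 1, 4, 9, 10, 11, and 14 confine each of t, p, q to the 2 values {4, 5}.
Constraint 16 requires all 3 of them to be distinct, but only 2 values are available — impossible by the pigeonhole principle.

Unsatisfiable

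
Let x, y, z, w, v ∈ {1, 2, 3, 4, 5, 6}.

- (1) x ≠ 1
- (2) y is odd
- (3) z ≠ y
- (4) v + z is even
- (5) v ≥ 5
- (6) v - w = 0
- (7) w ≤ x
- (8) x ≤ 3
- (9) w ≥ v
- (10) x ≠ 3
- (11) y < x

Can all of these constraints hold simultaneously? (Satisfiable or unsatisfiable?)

From constraints 5 and 9: w ≥ v and v ≥ 5, so w ≥ 5. From constraints 7 and 8: w ≤ x and x ≤ 3, so w ≤ 3. But 3 < 5, so no value of w works.

Unsatisfiable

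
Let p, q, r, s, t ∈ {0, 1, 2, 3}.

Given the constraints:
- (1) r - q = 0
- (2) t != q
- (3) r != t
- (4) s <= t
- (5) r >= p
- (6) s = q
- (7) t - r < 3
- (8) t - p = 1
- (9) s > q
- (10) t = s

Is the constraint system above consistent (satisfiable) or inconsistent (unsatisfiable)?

Unsatisfiable

From constraints 6 and 10, t = s = q, so t = q. But constraint 2 says t ≠ q. Contradiction.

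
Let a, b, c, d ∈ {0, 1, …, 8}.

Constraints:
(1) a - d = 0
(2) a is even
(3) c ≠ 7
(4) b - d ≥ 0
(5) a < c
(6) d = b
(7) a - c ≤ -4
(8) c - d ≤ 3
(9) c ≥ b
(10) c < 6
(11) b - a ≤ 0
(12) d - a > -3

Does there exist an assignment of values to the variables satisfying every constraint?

Unsatisfiable

Constraints 4, 7, 8, and 11 give a − b ≥ 0, b − d ≥ 0, d − c ≥ -3, c − a ≥ 4.
Adding all 4 inequalities: the left sides telescope to 0, and the right sides sum to 0 + 0 + (-3) + 4 = 1. So 0 ≥ 1, which is false.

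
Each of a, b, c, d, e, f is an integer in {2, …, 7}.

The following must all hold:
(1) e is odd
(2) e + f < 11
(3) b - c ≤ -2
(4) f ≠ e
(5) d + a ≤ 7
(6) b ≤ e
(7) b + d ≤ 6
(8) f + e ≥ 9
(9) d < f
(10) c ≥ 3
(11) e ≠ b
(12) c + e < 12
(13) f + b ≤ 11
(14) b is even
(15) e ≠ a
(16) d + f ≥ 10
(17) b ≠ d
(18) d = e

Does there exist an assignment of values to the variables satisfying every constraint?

The assignment a = 4, b = 2, c = 7, d = 3, e = 3, f = 7 works:
  constraint 2 holds since e + f = 10.
  constraint 3 holds since b - c = -5.
The rest check out directly.

Satisfiable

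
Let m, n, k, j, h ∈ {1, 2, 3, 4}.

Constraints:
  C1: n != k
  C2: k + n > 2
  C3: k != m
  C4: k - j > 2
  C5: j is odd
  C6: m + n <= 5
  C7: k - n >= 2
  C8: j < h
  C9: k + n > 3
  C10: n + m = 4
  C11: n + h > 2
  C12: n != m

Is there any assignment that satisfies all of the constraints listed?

Take m = 3, n = 1, k = 4, j = 1, h = 2. Then constraint 2: k + n = 5; constraint 4: k - j = 3, and every other listed constraint is also met.

Satisfiable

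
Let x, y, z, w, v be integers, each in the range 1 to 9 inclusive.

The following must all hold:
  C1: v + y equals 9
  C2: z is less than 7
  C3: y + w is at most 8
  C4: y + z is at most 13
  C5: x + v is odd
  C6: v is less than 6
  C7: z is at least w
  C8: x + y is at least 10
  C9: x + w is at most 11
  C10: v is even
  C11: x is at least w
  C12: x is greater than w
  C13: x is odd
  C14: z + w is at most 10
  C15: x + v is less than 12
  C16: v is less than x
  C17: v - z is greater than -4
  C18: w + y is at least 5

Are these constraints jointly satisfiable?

Satisfiable

Take x = 7, y = 5, z = 5, w = 2, v = 4. Then constraint 1: v + y = 9; constraint 3: y + w = 7; constraint 4: y + z = 10, and every other listed constraint is also met.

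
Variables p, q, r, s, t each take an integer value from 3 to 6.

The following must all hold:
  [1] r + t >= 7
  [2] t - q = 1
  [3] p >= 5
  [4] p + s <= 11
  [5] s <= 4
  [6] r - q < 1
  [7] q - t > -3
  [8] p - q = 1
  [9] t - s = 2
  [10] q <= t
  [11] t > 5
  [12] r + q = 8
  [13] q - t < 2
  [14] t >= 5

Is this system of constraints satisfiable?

Setting (p, q, r, s, t) = (6, 5, 3, 4, 6) satisfies everything: constraint 1: r + t = 9; constraint 2: t - q = 1, and the others follow.

Satisfiable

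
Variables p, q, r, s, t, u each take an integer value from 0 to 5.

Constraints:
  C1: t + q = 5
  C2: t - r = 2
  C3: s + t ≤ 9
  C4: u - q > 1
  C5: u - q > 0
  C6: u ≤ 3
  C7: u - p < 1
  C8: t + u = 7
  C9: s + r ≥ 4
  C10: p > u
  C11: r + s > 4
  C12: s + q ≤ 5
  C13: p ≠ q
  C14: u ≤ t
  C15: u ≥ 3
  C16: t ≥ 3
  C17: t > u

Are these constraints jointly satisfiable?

Satisfiable

One satisfying assignment is p = 4, q = 1, r = 2, s = 3, t = 4, u = 3.
For the less obvious constraints — constraint 1: t + q = 5; constraint 2: t - r = 2 — and the others hold by inspection.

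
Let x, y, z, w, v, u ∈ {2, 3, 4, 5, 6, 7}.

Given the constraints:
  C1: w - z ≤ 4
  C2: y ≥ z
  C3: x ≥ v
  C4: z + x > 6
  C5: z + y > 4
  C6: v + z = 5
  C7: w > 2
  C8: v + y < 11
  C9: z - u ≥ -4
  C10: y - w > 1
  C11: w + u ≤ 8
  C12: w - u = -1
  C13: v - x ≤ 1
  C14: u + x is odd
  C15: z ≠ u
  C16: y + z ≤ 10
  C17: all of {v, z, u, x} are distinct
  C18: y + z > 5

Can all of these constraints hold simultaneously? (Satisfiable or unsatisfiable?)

Take x = 5, y = 5, z = 2, w = 3, v = 3, u = 4. Then constraint 1: w - z = 1; constraint 4: z + x = 7; constraint 5: z + y = 7, and every other listed constraint is also met.

Satisfiable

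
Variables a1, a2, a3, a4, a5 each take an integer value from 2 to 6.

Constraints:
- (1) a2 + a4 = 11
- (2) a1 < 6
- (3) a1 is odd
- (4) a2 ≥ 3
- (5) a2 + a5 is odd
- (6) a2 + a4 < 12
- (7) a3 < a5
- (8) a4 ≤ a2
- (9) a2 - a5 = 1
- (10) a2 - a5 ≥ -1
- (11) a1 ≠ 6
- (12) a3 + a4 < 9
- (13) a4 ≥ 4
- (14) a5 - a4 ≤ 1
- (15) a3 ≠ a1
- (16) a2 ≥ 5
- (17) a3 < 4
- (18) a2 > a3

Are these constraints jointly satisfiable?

Satisfiable

One satisfying assignment is a1 = 5, a2 = 6, a3 = 3, a4 = 5, a5 = 5.
For the less obvious constraints — constraint 1: a2 + a4 = 11; constraint 6: a2 + a4 = 11 — and the others hold by inspection.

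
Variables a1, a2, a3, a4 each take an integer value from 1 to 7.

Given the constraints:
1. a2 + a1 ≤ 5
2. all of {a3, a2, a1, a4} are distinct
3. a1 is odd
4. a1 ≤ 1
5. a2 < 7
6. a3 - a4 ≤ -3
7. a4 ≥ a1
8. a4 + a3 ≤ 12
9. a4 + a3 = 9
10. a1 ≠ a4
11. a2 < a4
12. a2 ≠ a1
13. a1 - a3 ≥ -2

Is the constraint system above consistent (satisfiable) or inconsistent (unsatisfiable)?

Satisfiable

Take a1 = 1, a2 = 2, a3 = 3, a4 = 6. Then constraint 1: a2 + a1 = 3; constraint 6: a3 - a4 = -3, and every other listed constraint is also met.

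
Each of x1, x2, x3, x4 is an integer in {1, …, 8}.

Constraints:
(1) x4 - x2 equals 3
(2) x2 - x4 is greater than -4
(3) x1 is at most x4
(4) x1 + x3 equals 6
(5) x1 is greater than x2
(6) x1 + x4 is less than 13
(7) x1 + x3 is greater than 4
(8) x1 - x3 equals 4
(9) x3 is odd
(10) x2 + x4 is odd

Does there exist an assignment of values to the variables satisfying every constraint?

Satisfiable

The assignment x1 = 5, x2 = 3, x3 = 1, x4 = 6 works:
  constraint 1 holds since x4 - x2 = 3.
  constraint 2 holds since x2 - x4 = -3.
The rest check out directly.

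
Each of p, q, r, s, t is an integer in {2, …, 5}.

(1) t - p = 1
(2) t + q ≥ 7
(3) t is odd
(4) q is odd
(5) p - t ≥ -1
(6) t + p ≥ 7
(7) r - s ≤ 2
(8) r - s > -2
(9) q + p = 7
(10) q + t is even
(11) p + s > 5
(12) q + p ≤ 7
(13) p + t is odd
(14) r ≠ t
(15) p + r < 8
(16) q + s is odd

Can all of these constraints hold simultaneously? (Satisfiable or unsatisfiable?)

Setting (p, q, r, s, t) = (4, 3, 2, 2, 5) satisfies everything: constraint 1: t - p = 1; constraint 2: t + q = 8, and the others follow.

Satisfiable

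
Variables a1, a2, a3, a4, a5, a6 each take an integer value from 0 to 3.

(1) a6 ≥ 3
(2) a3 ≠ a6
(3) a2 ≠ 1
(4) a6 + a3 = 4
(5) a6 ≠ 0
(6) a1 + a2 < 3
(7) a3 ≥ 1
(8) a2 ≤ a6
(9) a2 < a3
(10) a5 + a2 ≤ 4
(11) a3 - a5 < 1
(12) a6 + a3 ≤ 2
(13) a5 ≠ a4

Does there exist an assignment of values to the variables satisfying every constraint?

From constraint 1: a6 ≥ 3. From constraint 7: a3 ≥ 1. Hence a6 + a3 ≥ 4. But constraint 12 requires a6 + a3 ≤ 2, and 2 < 4. Contradiction.

Unsatisfiable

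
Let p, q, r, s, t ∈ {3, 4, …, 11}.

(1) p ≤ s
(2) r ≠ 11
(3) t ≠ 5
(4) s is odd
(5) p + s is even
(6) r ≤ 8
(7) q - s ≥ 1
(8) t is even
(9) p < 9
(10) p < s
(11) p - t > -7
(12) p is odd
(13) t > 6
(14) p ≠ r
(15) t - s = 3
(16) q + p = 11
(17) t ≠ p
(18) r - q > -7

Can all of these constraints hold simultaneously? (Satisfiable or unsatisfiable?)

Try p = 3, q = 8, r = 4, s = 5, t = 8.
Check constraint 7: q - s = 3; constraint 11: p - t = -5. The remaining constraints are straightforward to verify.

Satisfiable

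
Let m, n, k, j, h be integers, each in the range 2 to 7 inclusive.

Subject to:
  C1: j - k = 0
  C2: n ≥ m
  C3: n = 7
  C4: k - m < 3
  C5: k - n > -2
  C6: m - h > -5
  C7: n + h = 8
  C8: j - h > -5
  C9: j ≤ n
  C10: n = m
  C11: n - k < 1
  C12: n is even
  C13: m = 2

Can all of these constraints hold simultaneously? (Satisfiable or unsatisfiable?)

Constraint 3 fixes n = 7 and constraint 13 fixes m = 2, but constraint 10 requires n = m. Since 7 ≠ 2, contradiction.

Unsatisfiable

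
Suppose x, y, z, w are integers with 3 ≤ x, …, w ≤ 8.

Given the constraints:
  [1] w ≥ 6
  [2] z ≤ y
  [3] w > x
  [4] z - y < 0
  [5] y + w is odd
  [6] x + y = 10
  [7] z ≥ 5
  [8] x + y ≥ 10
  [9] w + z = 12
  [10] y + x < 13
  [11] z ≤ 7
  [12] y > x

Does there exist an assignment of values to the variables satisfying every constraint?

Satisfiable

The assignment x = 4, y = 6, z = 5, w = 7 works:
  constraint 4 holds since z - y = -1.
  constraint 6 holds since x + y = 10.
  constraint 8 holds since x + y = 10.
The rest check out directly.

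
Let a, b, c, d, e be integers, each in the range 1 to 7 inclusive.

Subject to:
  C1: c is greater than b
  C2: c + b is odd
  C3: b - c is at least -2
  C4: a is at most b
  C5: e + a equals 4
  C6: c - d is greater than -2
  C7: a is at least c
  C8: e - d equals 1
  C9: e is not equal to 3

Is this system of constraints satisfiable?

Constraints 1, 4, and 7 give c ≤ a, a ≤ b, b < c. Chaining: c ≤ a ≤ b < c, which forces c < c — impossible.

Unsatisfiable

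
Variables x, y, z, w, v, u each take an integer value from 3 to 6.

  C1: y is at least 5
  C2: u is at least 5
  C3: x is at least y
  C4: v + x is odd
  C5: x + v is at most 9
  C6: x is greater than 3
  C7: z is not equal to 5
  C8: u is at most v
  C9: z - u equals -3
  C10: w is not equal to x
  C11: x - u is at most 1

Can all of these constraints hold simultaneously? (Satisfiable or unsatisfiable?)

Unsatisfiable

From constraints 1 and 3: x ≥ y ≥ 5. From constraints 2 and 8: v ≥ u ≥ 5. Hence x + v ≥ 10. But constraint 5 requires x + v ≤ 9, and 9 < 10. Contradiction.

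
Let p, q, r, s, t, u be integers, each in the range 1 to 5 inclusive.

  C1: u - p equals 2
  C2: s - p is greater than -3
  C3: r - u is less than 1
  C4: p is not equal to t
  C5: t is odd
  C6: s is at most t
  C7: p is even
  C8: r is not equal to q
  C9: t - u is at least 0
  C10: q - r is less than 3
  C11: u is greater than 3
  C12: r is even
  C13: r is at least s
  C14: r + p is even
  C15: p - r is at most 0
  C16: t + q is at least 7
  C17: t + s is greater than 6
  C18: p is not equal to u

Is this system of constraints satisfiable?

One satisfying assignment is p = 2, q = 5, r = 4, s = 2, t = 5, u = 4.
For the less obvious constraints — constraint 1: u - p = 2; constraint 2: s - p = 0 — and the others hold by inspection.

Satisfiable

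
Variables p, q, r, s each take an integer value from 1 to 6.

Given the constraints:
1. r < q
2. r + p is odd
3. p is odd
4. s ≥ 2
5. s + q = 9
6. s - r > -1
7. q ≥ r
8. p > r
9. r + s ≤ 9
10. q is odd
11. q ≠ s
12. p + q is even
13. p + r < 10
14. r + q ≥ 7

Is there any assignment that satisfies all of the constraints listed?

Setting (p, q, r, s) = (5, 5, 2, 4) satisfies everything: constraint 5: s + q = 9; constraint 6: s - r = 2; constraint 9: r + s = 6, and the others follow.

Satisfiable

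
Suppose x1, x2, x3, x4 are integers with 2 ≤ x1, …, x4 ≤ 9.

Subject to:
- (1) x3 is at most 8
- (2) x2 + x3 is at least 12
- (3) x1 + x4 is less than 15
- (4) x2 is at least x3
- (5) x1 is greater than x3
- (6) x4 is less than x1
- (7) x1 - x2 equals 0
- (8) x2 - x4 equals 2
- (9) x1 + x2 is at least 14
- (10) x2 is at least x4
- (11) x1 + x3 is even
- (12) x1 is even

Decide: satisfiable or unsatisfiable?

Satisfiable

Try x1 = 8, x2 = 8, x3 = 4, x4 = 6.
Check constraint 2: x2 + x3 = 12; constraint 3: x1 + x4 = 14. The remaining constraints are straightforward to verify.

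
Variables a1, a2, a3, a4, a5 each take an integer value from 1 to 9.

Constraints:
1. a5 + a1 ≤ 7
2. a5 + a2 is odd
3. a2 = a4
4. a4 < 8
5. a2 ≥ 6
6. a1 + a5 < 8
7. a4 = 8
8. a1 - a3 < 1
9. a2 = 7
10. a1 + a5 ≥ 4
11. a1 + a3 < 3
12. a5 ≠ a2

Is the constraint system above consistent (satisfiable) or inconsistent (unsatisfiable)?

Unsatisfiable

Constraint 9 fixes a2 = 7 and constraint 7 fixes a4 = 8, but constraint 3 requires a2 = a4. Since 7 ≠ 8, contradiction.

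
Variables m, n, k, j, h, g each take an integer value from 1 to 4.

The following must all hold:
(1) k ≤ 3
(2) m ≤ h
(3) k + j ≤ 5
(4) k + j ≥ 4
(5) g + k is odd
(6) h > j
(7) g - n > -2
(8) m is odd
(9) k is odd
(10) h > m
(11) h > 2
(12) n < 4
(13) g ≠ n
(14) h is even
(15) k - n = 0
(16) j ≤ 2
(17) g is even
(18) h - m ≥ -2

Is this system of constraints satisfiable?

Satisfiable

Take m = 3, n = 3, k = 3, j = 1, h = 4, g = 4. Then constraint 3: k + j = 4; constraint 4: k + j = 4, and every other listed constraint is also met.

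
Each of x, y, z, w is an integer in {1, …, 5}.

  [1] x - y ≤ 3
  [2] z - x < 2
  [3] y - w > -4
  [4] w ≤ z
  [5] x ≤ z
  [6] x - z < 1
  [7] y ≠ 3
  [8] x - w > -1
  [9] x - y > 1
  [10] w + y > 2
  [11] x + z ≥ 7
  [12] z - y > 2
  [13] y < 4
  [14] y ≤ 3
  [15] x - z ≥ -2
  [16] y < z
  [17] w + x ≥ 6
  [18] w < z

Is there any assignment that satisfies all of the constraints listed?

One satisfying assignment is x = 4, y = 1, z = 5, w = 4.
For the less obvious constraints — constraint 1: x - y = 3; constraint 2: z - x = 1 — and the others hold by inspection.

Satisfiable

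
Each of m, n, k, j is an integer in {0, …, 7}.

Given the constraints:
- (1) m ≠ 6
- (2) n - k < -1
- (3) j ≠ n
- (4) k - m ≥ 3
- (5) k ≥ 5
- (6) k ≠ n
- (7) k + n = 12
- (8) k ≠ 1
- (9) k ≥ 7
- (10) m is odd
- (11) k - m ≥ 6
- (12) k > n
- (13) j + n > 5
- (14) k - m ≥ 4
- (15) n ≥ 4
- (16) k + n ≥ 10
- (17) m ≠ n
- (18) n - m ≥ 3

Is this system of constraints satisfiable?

Satisfiable

Take m = 1, n = 5, k = 7, j = 1. Then constraint 2: n - k = -2; constraint 4: k - m = 6; constraint 7: k + n = 12, and every other listed constraint is also met.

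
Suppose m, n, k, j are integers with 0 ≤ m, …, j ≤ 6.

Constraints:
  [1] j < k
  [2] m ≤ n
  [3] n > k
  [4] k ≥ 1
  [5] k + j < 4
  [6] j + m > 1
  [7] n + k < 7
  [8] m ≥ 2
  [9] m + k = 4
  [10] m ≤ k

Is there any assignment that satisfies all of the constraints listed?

Satisfiable

The assignment m = 2, n = 4, k = 2, j = 0 works:
  constraint 5 holds since k + j = 2.
  constraint 6 holds since j + m = 2.
The rest check out directly.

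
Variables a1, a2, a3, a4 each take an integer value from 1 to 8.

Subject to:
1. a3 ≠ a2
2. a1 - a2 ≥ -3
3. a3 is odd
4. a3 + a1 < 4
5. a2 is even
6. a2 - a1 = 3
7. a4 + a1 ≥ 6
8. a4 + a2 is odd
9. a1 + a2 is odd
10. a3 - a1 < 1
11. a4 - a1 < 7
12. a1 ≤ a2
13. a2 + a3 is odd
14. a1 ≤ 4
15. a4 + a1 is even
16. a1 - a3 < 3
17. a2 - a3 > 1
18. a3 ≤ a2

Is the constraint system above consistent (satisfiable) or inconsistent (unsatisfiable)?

Satisfiable

One satisfying assignment is a1 = 1, a2 = 4, a3 = 1, a4 = 7.
For the less obvious constraints — constraint 2: a1 - a2 = -3; constraint 4: a3 + a1 = 2; constraint 6: a2 - a1 = 3 — and the others hold by inspection.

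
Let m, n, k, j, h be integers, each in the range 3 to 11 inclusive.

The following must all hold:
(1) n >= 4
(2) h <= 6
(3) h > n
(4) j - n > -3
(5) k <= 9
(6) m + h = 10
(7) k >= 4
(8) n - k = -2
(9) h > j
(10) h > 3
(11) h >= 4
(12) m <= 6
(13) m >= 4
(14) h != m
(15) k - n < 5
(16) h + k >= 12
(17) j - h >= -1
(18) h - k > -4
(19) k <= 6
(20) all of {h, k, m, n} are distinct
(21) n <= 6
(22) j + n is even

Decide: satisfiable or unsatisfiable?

Unsatisfiable

Constraints 1, 2, 7, 11, 12, 13, 19, and 21 confine each of h, k, m, n to the 3 values {4, …, 6}.
Constraint 20 requires all 4 of them to be distinct, but only 3 values are available — impossible by the pigeonhole principle.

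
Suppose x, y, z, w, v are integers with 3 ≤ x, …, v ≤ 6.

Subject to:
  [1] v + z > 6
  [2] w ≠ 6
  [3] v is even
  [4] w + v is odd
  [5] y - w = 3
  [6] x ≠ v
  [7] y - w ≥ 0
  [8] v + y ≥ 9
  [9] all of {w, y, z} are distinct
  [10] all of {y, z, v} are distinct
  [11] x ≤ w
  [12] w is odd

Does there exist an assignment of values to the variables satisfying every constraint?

Satisfiable

Try x = 3, y = 6, z = 5, w = 3, v = 4.
Check constraint 1: v + z = 9; constraint 5: y - w = 3. The remaining constraints are straightforward to verify.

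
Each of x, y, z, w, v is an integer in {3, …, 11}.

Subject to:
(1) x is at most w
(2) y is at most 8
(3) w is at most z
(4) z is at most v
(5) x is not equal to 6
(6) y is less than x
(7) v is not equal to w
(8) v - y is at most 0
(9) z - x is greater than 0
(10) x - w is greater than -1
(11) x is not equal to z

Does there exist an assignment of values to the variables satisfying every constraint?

Constraints 1, 3, 4, 6, and 8 give x ≤ w, w ≤ z, z ≤ v, v ≤ y, y < x. Chaining: x ≤ w ≤ z ≤ v ≤ y < x, which forces x < x — impossible.

Unsatisfiable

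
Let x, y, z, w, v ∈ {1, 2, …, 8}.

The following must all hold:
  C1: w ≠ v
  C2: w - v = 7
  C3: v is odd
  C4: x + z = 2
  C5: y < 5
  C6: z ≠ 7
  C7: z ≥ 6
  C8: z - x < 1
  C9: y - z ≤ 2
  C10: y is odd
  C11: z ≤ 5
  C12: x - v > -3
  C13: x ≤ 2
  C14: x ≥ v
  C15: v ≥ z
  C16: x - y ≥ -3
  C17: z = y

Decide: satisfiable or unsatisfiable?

From constraints 7 and 15: v ≥ z and z ≥ 6, so v ≥ 6. From constraints 13 and 14: v ≤ x and x ≤ 2, so v ≤ 2. But 2 < 6, so no value of v works.

Unsatisfiable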